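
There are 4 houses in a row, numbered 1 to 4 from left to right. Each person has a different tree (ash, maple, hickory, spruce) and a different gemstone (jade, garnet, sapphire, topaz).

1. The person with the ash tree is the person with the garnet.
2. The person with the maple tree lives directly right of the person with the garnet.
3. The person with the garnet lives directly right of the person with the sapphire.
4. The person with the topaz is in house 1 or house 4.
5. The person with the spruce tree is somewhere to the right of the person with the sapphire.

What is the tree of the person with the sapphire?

hickory

That leaves hickory as the tree for house 1.
The person with the ash tree is narrowed to house 2 or 3; consider each.
Placing it in house 3 leads to a contradiction, so it's in house 2.
The person with the garnet is in house 2 (clue 1).
Clue 2 places the person with the maple tree in house 3.
By clue 3, the person with the sapphire is in house 1.
House 4's tree must be spruce (nothing else left).
That leaves jade as the gemstone for house 3.
So house 4 gets topaz for gemstone.
So: house 1 = hickory/sapphire, house 2 = ash/garnet, house 3 = maple/jade, house 4 = spruce/topaz.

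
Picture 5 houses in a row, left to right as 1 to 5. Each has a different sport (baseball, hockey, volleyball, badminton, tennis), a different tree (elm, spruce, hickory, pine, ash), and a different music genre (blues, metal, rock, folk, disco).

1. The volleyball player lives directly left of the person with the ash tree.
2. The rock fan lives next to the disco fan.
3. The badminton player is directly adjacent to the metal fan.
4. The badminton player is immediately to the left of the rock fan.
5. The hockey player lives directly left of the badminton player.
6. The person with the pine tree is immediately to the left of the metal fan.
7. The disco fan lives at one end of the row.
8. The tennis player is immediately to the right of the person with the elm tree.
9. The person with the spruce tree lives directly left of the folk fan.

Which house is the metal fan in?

By clue 4, the badminton player is in house 3.
From clue 4, the rock fan must be in house 4.
Clue 5 places the hockey player in house 2.
Clue 2: the disco fan is in house 5.
The metal fan is in house 2 (clue 3).
Clue 6: the person with the pine tree is in house 1.
The only music genre still possible for house 1 is blues.
House 3 music genre: only folk fits.
By clue 9, the person with the spruce tree is in house 2.
The only tree still possible for house 5 is ash.
Clue 1 places the volleyball player in house 4.
That leaves baseball as the sport for house 1.
House 5's sport must be tennis (nothing else left).
From clue 8, the person with the elm tree must be in house 4.
House 3's tree must be hickory (nothing else left).
So: house 1 = baseball/pine/blues, house 2 = hockey/spruce/metal, house 3 = badminton/hickory/folk, house 4 = volleyball/elm/rock, house 5 = tennis/ash/disco.

2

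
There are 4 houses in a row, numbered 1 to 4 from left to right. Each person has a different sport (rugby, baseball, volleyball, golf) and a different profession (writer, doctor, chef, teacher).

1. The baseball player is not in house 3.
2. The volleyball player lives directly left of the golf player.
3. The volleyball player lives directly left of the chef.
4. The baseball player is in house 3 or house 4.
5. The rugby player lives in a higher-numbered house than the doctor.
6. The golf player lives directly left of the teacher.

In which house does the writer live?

4

Clue 4: the baseball player is in house 4.
House 1's sport must be volleyball (nothing else left).
From clue 2, the golf player must be in house 2.
From clue 3, the chef must be in house 2.
Clue 6 places the teacher in house 3.
House 3's sport must be rugby (nothing else left).
So house 4 gets writer for profession.
The only profession still possible for house 1 is doctor.
So: house 1 = volleyball/doctor, house 2 = golf/chef, house 3 = rugby/teacher, house 4 = baseball/writer.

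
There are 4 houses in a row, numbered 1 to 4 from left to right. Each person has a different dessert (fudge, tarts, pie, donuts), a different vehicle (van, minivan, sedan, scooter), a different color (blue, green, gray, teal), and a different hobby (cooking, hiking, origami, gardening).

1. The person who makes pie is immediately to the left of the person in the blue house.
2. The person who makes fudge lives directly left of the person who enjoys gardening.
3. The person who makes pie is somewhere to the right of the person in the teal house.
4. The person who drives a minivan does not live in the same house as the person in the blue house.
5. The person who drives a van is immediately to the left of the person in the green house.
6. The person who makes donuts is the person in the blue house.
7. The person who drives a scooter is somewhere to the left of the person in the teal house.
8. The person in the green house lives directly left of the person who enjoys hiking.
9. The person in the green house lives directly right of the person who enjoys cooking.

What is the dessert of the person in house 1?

From clue 7, the person who drives a scooter must be in house 1.
Clue 7: the person in the teal house is in house 2.
House 1's color must be gray (nothing else left).
So house 4 gets blue for color.
Clue 1 places the person who makes pie in house 3.
From clue 5, the person who drives a van must be in house 2.
By clue 6, the person who makes donuts is in house 4.
Clue 8: the person who enjoys hiking is in house 4.
The person who enjoys cooking is in house 2 (clue 9).
That leaves minivan as the vehicle for house 3.
That leaves sedan as the vehicle for house 4.
House 3 color: only green fits.
The only hobby still possible for house 1 is origami.
House 3 hobby: only gardening fits.
The person who makes fudge is in house 2 (clue 2).
House 1 dessert: only tarts fits.
So: house 1 = tarts/scooter/gray/origami, house 2 = fudge/van/teal/cooking, house 3 = pie/minivan/green/gardening, house 4 = donuts/sedan/blue/hiking.

tarts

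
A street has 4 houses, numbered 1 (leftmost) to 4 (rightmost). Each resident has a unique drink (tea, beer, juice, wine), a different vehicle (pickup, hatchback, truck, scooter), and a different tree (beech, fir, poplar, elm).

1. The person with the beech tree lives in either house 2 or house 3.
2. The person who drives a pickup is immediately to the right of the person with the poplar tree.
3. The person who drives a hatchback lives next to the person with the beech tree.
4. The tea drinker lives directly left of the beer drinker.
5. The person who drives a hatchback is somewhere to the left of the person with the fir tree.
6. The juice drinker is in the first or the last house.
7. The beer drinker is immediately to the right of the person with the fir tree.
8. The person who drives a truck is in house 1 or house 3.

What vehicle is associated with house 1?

House 4 tree: only elm fits.
So house 1 gets poplar for tree.
The person who drives a pickup is in house 2 (clue 2).
That leaves hatchback as the vehicle for house 1.
So house 3 gets truck for vehicle.
That leaves scooter as the vehicle for house 4.
The person with the beech tree is in house 2 (clue 3).
House 3's tree must be fir (nothing else left).
Clue 7 places the beer drinker in house 4.
The only drink still possible for house 1 is juice.
From clue 4, the tea drinker must be in house 3.
House 2's drink must be wine (nothing else left).
So: house 1 = juice/hatchback/poplar, house 2 = wine/pickup/beech, house 3 = tea/truck/fir, house 4 = beer/scooter/elm.

hatchback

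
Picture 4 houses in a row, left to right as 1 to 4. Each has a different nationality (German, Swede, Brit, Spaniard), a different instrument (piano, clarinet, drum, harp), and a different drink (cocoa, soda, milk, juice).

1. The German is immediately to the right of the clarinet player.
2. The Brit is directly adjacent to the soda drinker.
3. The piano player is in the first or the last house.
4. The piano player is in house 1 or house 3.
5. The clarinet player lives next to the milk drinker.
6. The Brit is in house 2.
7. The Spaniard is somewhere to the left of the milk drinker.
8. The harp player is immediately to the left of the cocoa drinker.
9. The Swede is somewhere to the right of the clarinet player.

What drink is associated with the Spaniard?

soda

By clue 4, the piano player is in house 1.
Clue 6: the Brit is in house 2.
House 1 nationality: only Spaniard fits.
House 4 instrument: only drum fits.
The German is narrowed to house 3 or 4; consider each.
Placing it in house 4 leads to a contradiction, so it's in house 3.
From clue 1, the clarinet player must be in house 2.
From clue 5, the milk drinker must be in house 3.
So house 4 gets Swede for nationality.
So house 3 gets harp for instrument.
That leaves juice as the drink for house 2.
House 4 drink: only cocoa fits.
So house 1 gets soda for drink.
So: house 1 = Spaniard/piano/soda, house 2 = Brit/clarinet/juice, house 3 = German/harp/milk, house 4 = Swede/drum/cocoa.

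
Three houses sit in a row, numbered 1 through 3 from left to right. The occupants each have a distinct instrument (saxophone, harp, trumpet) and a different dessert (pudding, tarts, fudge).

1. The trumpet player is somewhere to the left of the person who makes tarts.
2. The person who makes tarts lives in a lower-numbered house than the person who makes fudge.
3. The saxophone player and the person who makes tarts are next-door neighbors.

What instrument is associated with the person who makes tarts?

harp

Clue 2: the person who makes tarts is in house 2.
By clue 2, the person who makes fudge is in house 3.
House 1 dessert: only pudding fits.
Clue 1: the trumpet player is in house 1.
So house 2 gets harp for instrument.
The only instrument still possible for house 3 is saxophone.
So: house 1 = trumpet/pudding, house 2 = harp/tarts, house 3 = saxophone/fudge.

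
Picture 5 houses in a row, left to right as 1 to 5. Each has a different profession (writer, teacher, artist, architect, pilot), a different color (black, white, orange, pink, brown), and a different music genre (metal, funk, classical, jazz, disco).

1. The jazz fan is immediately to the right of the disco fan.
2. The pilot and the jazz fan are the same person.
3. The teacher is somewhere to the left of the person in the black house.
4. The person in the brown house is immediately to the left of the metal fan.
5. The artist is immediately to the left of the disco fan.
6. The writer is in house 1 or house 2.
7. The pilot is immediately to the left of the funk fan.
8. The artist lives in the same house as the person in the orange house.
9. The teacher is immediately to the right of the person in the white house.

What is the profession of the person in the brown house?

teacher

House 5 profession: only architect fits.
So house 1 gets classical for music genre.
The artist is narrowed to house 1 or 2; consider each.
Placing it in house 2 leads to a contradiction, so it's in house 1.
From clue 5, the disco fan must be in house 2.
The person in the orange house is in house 1 (clue 8).
The jazz fan is in house 3 (clue 1).
The pilot is in house 3 (clue 2).
By clue 7, the funk fan is in house 4.
So house 2 gets writer for profession.
That leaves teacher as the profession for house 4.
The only music genre still possible for house 5 is metal.
The person in the black house is in house 5 (clue 3).
By clue 4, the person in the brown house is in house 4.
The person in the white house is in house 3 (clue 9).
House 2's color must be pink (nothing else left).
So: house 1 = artist/orange/classical, house 2 = writer/pink/disco, house 3 = pilot/white/jazz, house 4 = teacher/brown/funk, house 5 = architect/black/metal.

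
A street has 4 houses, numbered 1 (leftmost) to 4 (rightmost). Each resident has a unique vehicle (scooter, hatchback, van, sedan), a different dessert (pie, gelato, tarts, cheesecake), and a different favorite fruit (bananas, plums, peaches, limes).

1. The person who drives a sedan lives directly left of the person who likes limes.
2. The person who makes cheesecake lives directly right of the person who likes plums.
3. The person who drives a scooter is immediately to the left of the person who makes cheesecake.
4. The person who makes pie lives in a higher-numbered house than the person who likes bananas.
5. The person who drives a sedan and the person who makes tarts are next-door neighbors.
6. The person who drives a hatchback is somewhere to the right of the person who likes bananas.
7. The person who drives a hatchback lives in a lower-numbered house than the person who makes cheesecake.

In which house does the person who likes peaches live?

House 4 vehicle: only van fits.
The only vehicle still possible for house 1 is sedan.
Clue 1 places the person who likes limes in house 2.
Clue 5: the person who makes tarts is in house 2.
That leaves gelato as the dessert for house 1.
So house 4 gets peaches for favorite fruit.
From clue 2, the person who makes cheesecake must be in house 4.
Clue 3 places the person who drives a scooter in house 3.
House 2's vehicle must be hatchback (nothing else left).
House 3 dessert: only pie fits.
The only favorite fruit still possible for house 1 is bananas.
The only favorite fruit still possible for house 3 is plums.
So: house 1 = sedan/gelato/bananas, house 2 = hatchback/tarts/limes, house 3 = scooter/pie/plums, house 4 = van/cheesecake/peaches.

4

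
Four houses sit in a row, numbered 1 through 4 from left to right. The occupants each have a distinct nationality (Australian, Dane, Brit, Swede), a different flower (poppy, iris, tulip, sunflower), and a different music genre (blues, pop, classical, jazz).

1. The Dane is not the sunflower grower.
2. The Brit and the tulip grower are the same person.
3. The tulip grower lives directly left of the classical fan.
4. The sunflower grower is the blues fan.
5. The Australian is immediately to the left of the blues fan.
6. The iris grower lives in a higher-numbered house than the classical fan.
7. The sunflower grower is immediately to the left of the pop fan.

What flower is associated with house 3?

House 1 music genre: only jazz fits.
The only music genre still possible for house 4 is pop.
From clue 7, the sunflower grower must be in house 3.
Clue 4: the blues fan is in house 3.
Clue 5 places the Australian in house 2.
House 1's nationality must be Brit (nothing else left).
House 3's nationality must be Swede (nothing else left).
That leaves Dane as the nationality for house 4.
So house 4 gets iris for flower.
House 2's music genre must be classical (nothing else left).
Clue 2: the tulip grower is in house 1.
House 2's flower must be poppy (nothing else left).
So: house 1 = Brit/tulip/jazz, house 2 = Australian/poppy/classical, house 3 = Swede/sunflower/blues, house 4 = Dane/iris/pop.

sunflower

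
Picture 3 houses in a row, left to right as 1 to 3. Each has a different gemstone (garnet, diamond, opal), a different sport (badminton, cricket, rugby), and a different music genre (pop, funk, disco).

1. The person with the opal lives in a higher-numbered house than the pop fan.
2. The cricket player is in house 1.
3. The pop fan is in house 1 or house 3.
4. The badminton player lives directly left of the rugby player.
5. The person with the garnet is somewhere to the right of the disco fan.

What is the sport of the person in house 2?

badminton

Clue 2 places the cricket player in house 1.
From clue 3, the pop fan must be in house 1.
So house 1 gets diamond for gemstone.
So house 3 gets rugby for sport.
That leaves disco as the music genre for house 2.
The only music genre still possible for house 3 is funk.
By clue 5, the person with the garnet is in house 3.
House 2's gemstone must be opal (nothing else left).
So house 2 gets badminton for sport.
So: house 1 = diamond/cricket/pop, house 2 = opal/badminton/disco, house 3 = garnet/rugby/funk.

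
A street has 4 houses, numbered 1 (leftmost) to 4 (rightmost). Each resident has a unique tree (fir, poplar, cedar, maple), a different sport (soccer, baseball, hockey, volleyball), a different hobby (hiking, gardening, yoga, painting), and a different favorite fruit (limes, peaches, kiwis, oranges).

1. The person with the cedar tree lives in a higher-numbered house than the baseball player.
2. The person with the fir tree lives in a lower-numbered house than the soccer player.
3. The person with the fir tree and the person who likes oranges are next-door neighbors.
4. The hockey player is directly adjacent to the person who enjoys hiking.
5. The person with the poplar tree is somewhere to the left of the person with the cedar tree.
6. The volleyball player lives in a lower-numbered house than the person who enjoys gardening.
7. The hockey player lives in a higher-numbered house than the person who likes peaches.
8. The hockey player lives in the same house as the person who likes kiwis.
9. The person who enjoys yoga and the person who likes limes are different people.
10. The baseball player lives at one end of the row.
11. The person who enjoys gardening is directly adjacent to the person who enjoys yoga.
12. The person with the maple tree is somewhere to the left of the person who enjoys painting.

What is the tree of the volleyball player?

Clue 10: the baseball player is in house 1.
The only tree still possible for house 4 is cedar.
That leaves hiking as the hobby for house 1.
From clue 4, the hockey player must be in house 2.
The person who likes peaches is in house 1 (clue 7).
The person who likes kiwis is in house 2 (clue 8).
House 3 sport: only volleyball fits.
The only sport still possible for house 4 is soccer.
By clue 6, the person who enjoys gardening is in house 4.
The person who enjoys yoga is in house 3 (clue 11).
So house 2 gets painting for hobby.
Clue 9 places the person who likes limes in house 4.
By clue 12, the person with the maple tree is in house 1.
The only favorite fruit still possible for house 3 is oranges.
Clue 3 places the person with the fir tree in house 2.
That leaves poplar as the tree for house 3.
So: house 1 = maple/baseball/hiking/peaches, house 2 = fir/hockey/painting/kiwis, house 3 = poplar/volleyball/yoga/oranges, house 4 = cedar/soccer/gardening/limes.

poplar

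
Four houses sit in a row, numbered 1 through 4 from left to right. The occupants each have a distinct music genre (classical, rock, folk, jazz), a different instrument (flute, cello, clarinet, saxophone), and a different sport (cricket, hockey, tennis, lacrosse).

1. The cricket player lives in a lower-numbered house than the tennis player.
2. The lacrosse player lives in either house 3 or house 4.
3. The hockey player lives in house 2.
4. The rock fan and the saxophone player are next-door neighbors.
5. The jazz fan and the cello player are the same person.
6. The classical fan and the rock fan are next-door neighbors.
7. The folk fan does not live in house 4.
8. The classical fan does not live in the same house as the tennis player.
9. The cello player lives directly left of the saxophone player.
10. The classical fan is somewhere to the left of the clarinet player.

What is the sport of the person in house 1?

Clue 3: the hockey player is in house 2.
That leaves cricket as the sport for house 1.
That leaves rock as the music genre for house 4.
Clue 4: the saxophone player is in house 3.
Clue 6: the classical fan is in house 3.
Clue 8 places the tennis player in house 4.
From clue 9, the cello player must be in house 2.
Clue 10 places the clarinet player in house 4.
House 1 instrument: only flute fits.
So house 3 gets lacrosse for sport.
From clue 5, the jazz fan must be in house 2.
The only music genre still possible for house 1 is folk.
So: house 1 = folk/flute/cricket, house 2 = jazz/cello/hockey, house 3 = classical/saxophone/lacrosse, house 4 = rock/clarinet/tennis.

cricket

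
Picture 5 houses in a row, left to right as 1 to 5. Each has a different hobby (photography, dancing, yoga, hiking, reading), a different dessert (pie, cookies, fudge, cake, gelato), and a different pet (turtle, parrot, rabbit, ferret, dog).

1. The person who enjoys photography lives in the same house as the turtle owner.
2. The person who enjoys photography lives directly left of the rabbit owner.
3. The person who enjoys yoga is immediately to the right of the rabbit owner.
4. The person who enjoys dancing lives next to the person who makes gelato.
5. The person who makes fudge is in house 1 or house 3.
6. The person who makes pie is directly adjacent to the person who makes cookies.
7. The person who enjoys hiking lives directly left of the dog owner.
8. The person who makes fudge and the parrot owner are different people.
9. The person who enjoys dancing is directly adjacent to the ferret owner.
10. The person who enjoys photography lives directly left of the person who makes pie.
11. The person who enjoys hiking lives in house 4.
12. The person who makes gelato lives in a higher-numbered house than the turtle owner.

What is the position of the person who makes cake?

5

By clue 11, the person who enjoys hiking is in house 4.
Clue 7: the dog owner is in house 5.
The person who enjoys photography is narrowed to house 1 or 3; consider each.
Placing it in house 3 leads to a contradiction, so it's in house 1.
The turtle owner is in house 1 (clue 1).
Clue 2: the rabbit owner is in house 2.
The person who enjoys yoga is in house 3 (clue 3).
The person who makes pie is in house 2 (clue 10).
House 5 dessert: only cake fits.
The only dessert still possible for house 4 is gelato.
From clue 4, the person who enjoys dancing must be in house 5.
The ferret owner is in house 4 (clue 9).
That leaves reading as the hobby for house 2.
That leaves parrot as the pet for house 3.
From clue 8, the person who makes fudge must be in house 1.
House 3's dessert must be cookies (nothing else left).
So: house 1 = photography/fudge/turtle, house 2 = reading/pie/rabbit, house 3 = yoga/cookies/parrot, house 4 = hiking/gelato/ferret, house 5 = dancing/cake/dog.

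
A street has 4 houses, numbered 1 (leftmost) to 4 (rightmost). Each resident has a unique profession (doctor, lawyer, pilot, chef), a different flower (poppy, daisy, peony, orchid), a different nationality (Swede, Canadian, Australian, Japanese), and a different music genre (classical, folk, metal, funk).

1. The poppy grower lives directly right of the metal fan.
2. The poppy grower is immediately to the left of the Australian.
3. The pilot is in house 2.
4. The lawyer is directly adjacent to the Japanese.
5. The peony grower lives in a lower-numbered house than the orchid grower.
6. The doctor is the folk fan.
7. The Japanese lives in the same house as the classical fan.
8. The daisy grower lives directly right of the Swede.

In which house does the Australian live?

Clue 3 places the pilot in house 2.
The only flower still possible for house 1 is peony.
The poppy grower is narrowed to house 2 or 3; consider each.
Placing it in house 2 leads to a contradiction, so it's in house 3.
Clue 1 places the metal fan in house 2.
By clue 2, the Australian is in house 4.
From clue 7, the Japanese must be in house 3.
From clue 7, the classical fan must be in house 3.
The only nationality still possible for house 2 is Canadian.
By clue 4, the lawyer is in house 4.
Clue 8: the daisy grower is in house 2.
The only profession still possible for house 3 is chef.
So house 4 gets orchid for flower.
The only nationality still possible for house 1 is Swede.
The folk fan is in house 1 (clue 6).
House 1's profession must be doctor (nothing else left).
That leaves funk as the music genre for house 4.
So: house 1 = doctor/peony/Swede/folk, house 2 = pilot/daisy/Canadian/metal, house 3 = chef/poppy/Japanese/classical, house 4 = lawyer/orchid/Australian/funk.

4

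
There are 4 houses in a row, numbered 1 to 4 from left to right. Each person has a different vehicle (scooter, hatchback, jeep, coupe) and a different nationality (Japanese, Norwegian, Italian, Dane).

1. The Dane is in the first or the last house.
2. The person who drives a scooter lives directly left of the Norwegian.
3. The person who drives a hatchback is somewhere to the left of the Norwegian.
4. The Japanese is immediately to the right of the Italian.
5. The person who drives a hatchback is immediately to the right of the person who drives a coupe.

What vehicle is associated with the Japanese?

The only vehicle still possible for house 4 is jeep.
So house 1 gets coupe for vehicle.
Clue 5 places the person who drives a hatchback in house 2.
House 3 vehicle: only scooter fits.
By clue 2, the Norwegian is in house 4.
House 1's nationality must be Dane (nothing else left).
From clue 4, the Japanese must be in house 3.
Clue 4 places the Italian in house 2.
So: house 1 = coupe/Dane, house 2 = hatchback/Italian, house 3 = scooter/Japanese, house 4 = jeep/Norwegian.

scooter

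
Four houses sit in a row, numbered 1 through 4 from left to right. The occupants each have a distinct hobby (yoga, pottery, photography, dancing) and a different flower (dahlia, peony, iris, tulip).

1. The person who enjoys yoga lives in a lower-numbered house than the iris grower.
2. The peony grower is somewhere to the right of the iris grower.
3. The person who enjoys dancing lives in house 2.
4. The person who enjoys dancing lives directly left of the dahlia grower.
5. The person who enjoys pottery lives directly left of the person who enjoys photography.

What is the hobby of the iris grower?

dancing

The person who enjoys dancing is in house 2 (clue 3).
By clue 4, the dahlia grower is in house 3.
House 4's hobby must be photography (nothing else left).
House 1 flower: only tulip fits.
That leaves iris as the flower for house 2.
The only flower still possible for house 4 is peony.
Clue 1: the person who enjoys yoga is in house 1.
By clue 5, the person who enjoys pottery is in house 3.
So: house 1 = yoga/tulip, house 2 = dancing/iris, house 3 = pottery/dahlia, house 4 = photography/peony.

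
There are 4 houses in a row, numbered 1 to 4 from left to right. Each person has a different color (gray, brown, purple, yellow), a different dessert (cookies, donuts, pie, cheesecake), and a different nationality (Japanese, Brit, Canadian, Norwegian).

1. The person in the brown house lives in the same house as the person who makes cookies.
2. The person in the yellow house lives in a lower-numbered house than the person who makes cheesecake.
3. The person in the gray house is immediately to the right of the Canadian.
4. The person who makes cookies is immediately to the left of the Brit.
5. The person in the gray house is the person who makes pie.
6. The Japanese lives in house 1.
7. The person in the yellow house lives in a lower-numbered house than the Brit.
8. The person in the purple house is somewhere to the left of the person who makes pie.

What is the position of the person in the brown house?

3

By clue 6, the Japanese is in house 1.
House 4 color: only gray fits.
Clue 3: the Canadian is in house 3.
By clue 5, the person who makes pie is in house 4.
The person in the brown house is narrowed to house 1 or 3; consider each.
Placing it in house 1 leads to a contradiction, so it's in house 3.
From clue 1, the person who makes cookies must be in house 3.
Clue 4: the Brit is in house 4.
So house 1 gets donuts for dessert.
That leaves cheesecake as the dessert for house 2.
That leaves Norwegian as the nationality for house 2.
The person in the yellow house is in house 1 (clue 2).
House 2's color must be purple (nothing else left).
So: house 1 = yellow/donuts/Japanese, house 2 = purple/cheesecake/Norwegian, house 3 = brown/cookies/Canadian, house 4 = gray/pie/Brit.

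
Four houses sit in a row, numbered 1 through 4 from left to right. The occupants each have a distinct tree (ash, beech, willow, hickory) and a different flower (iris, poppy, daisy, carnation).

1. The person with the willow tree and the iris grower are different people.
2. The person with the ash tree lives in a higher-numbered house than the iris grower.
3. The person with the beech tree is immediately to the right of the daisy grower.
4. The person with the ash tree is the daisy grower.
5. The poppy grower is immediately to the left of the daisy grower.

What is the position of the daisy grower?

3

So house 4 gets carnation for flower.
So house 3 gets daisy for flower.
From clue 3, the person with the beech tree must be in house 4.
By clue 4, the person with the ash tree is in house 3.
From clue 5, the poppy grower must be in house 2.
So house 1 gets iris for flower.
The person with the willow tree is in house 2 (clue 1).
That leaves hickory as the tree for house 1.
So: house 1 = hickory/iris, house 2 = willow/poppy, house 3 = ash/daisy, house 4 = beech/carnation.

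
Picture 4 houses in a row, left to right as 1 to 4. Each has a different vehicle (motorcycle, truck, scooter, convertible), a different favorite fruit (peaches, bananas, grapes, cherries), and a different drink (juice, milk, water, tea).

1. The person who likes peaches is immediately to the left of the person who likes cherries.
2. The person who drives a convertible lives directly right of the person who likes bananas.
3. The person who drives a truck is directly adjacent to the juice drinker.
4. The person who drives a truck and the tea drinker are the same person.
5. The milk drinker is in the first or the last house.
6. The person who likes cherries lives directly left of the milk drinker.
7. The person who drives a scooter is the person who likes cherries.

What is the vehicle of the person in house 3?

Clue 6 places the person who likes cherries in house 3.
From clue 6, the milk drinker must be in house 4.
Clue 7: the person who drives a scooter is in house 3.
That leaves grapes as the favorite fruit for house 4.
By clue 1, the person who likes peaches is in house 2.
By clue 2, the person who drives a convertible is in house 2.
Clue 2 places the person who likes bananas in house 1.
So house 4 gets motorcycle for vehicle.
Clue 3 places the juice drinker in house 2.
From clue 4, the tea drinker must be in house 1.
The only vehicle still possible for house 1 is truck.
The only drink still possible for house 3 is water.
So: house 1 = truck/bananas/tea, house 2 = convertible/peaches/juice, house 3 = scooter/cherries/water, house 4 = motorcycle/grapes/milk.

scooter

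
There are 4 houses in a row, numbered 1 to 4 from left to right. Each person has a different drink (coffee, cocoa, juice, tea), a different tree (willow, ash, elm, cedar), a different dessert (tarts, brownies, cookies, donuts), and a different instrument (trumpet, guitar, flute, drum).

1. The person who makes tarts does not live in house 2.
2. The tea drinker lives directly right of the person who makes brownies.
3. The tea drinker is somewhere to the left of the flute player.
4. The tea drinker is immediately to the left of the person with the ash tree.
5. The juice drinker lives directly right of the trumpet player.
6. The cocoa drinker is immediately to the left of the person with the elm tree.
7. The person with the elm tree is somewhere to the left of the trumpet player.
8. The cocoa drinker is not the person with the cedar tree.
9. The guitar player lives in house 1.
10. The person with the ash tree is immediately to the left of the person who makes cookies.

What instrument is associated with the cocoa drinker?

guitar

Clue 7: the person with the elm tree is in house 2.
By clue 7, the trumpet player is in house 3.
Clue 9 places the guitar player in house 1.
Clue 10 places the person with the ash tree in house 3.
Clue 10 places the person who makes cookies in house 4.
So house 2 gets drum for instrument.
So house 4 gets flute for instrument.
Clue 4 places the tea drinker in house 2.
Clue 5 places the juice drinker in house 4.
The cocoa drinker is in house 1 (clue 6).
From clue 8, the person with the cedar tree must be in house 4.
The only drink still possible for house 3 is coffee.
House 1's tree must be willow (nothing else left).
The person who makes brownies is in house 1 (clue 2).
That leaves donuts as the dessert for house 2.
House 3 dessert: only tarts fits.
So: house 1 = cocoa/willow/brownies/guitar, house 2 = tea/elm/donuts/drum, house 3 = coffee/ash/tarts/trumpet, house 4 = juice/cedar/cookies/flute.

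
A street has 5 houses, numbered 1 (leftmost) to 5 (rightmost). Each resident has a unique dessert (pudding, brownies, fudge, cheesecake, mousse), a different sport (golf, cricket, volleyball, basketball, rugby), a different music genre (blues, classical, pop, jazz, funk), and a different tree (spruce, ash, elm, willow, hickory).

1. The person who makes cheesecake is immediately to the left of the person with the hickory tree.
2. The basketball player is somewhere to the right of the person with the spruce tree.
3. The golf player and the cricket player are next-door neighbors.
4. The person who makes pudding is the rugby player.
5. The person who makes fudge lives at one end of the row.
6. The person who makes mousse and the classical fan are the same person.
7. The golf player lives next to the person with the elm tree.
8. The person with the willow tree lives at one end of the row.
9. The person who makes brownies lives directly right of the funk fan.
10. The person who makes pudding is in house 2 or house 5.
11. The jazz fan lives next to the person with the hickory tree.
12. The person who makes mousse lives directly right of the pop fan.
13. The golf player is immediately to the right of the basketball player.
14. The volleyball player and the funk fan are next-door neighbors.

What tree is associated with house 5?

House 1 sport: only volleyball fits.
The funk fan is in house 2 (clue 14).
Clue 9: the person who makes brownies is in house 3.
The person who makes fudge is narrowed to house 1 or 5; consider each.
Placing it in house 1 leads to a contradiction, so it's in house 5.
That leaves cheesecake as the dessert for house 1.
The only dessert still possible for house 2 is pudding.
House 4 dessert: only mousse fits.
Clue 1: the person with the hickory tree is in house 2.
From clue 4, the rugby player must be in house 2.
By clue 6, the classical fan is in house 4.
From clue 12, the pop fan must be in house 3.
That leaves jazz as the music genre for house 1.
The only music genre still possible for house 5 is blues.
The basketball player is narrowed to house 3 or 4; consider each.
Placing it in house 4 leads to a contradiction, so it's in house 3.
The person with the spruce tree is in house 1 (clue 2).
Clue 13 places the golf player in house 4.
The only sport still possible for house 5 is cricket.
The only tree still possible for house 5 is willow.
Clue 7: the person with the elm tree is in house 3.
House 4's tree must be ash (nothing else left).
So: house 1 = cheesecake/volleyball/jazz/spruce, house 2 = pudding/rugby/funk/hickory, house 3 = brownies/basketball/pop/elm, house 4 = mousse/golf/classical/ash, house 5 = fudge/cricket/blues/willow.

willow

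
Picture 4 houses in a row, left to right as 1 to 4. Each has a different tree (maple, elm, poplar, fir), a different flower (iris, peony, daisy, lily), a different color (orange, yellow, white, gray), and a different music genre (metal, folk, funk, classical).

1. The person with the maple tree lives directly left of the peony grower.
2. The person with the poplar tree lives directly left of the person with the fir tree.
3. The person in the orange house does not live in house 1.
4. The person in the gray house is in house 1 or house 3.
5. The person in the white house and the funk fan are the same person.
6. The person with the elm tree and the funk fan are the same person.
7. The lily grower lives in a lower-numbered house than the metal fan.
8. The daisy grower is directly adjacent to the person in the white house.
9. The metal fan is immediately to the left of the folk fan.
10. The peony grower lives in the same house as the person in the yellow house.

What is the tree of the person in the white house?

elm

The lily grower is narrowed to house 1 or 2; consider each.
Placing it in house 2 leads to a contradiction, so it's in house 1.
The person in the gray house is narrowed to house 1 or 3; consider each.
Placing it in house 3 leads to a contradiction, so it's in house 1.
The only music genre still possible for house 1 is classical.
The folk fan is narrowed to house 3 or 4; consider each.
Placing it in house 4 leads to a contradiction, so it's in house 3.
From clue 9, the metal fan must be in house 2.
That leaves funk as the music genre for house 4.
The person in the white house is in house 4 (clue 5).
By clue 6, the person with the elm tree is in house 4.
The daisy grower is in house 3 (clue 8).
Clue 10: the peony grower is in house 2.
Clue 10: the person in the yellow house is in house 2.
The only flower still possible for house 4 is iris.
The only color still possible for house 3 is orange.
By clue 1, the person with the maple tree is in house 1.
House 2 tree: only poplar fits.
House 3 tree: only fir fits.
So: house 1 = maple/lily/gray/classical, house 2 = poplar/peony/yellow/metal, house 3 = fir/daisy/orange/folk, house 4 = elm/iris/white/funk.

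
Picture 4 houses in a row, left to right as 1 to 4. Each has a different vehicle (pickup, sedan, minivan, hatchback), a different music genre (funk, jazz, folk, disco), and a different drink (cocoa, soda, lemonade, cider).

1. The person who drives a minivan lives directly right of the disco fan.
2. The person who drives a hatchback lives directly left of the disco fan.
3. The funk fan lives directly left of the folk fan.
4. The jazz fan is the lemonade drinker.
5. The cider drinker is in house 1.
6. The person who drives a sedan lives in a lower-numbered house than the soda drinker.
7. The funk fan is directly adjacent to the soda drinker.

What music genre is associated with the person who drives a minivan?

jazz

The cider drinker is in house 1 (clue 5).
The only music genre still possible for house 1 is funk.
Clue 3 places the folk fan in house 2.
Clue 7: the soda drinker is in house 2.
So house 3 gets disco for music genre.
House 4 music genre: only jazz fits.
Clue 1 places the person who drives a minivan in house 4.
From clue 2, the person who drives a hatchback must be in house 2.
The lemonade drinker is in house 4 (clue 4).
The person who drives a sedan is in house 1 (clue 6).
House 3 vehicle: only pickup fits.
The only drink still possible for house 3 is cocoa.
So: house 1 = sedan/funk/cider, house 2 = hatchback/folk/soda, house 3 = pickup/disco/cocoa, house 4 = minivan/jazz/lemonade.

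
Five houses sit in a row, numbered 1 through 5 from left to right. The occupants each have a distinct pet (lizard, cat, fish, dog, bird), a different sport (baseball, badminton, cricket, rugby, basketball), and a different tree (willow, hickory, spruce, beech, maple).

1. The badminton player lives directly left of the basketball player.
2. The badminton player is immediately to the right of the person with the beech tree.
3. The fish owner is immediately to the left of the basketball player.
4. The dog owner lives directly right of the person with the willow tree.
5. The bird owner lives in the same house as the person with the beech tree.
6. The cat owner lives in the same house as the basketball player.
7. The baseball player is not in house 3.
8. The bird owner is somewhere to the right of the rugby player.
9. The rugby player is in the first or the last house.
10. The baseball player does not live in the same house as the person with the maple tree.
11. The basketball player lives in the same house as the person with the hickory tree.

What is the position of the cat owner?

Clue 9 places the rugby player in house 1.
House 1 pet: only lizard fits.
The bird owner is narrowed to house 2 or 3; consider each.
Placing it in house 2 leads to a contradiction, so it's in house 3.
The person with the beech tree is in house 3 (clue 5).
That leaves dog as the pet for house 2.
House 5's pet must be cat (nothing else left).
The badminton player is in house 4 (clue 2).
By clue 3, the basketball player is in house 5.
By clue 4, the person with the willow tree is in house 1.
Clue 11 places the person with the hickory tree in house 5.
So house 4 gets fish for pet.
The only sport still possible for house 3 is cricket.
Clue 10: the person with the maple tree is in house 4.
The only sport still possible for house 2 is baseball.
House 2 tree: only spruce fits.
So: house 1 = lizard/rugby/willow, house 2 = dog/baseball/spruce, house 3 = bird/cricket/beech, house 4 = fish/badminton/maple, house 5 = cat/basketball/hickory.

5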